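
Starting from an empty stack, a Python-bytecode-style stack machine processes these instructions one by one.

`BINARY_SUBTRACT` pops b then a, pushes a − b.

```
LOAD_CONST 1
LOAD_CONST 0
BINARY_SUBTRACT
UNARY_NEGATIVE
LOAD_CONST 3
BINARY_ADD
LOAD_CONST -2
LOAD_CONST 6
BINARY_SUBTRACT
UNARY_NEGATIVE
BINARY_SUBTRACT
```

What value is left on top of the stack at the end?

LOAD_CONST 1    → [1]
LOAD_CONST 0    → [1, 0]
BINARY_SUBTRACT → [1]
UNARY_NEGATIVE  → [-1]
LOAD_CONST 3    → [-1, 3]
BINARY_ADD      → [2]
LOAD_CONST -2   → [2, -2]
LOAD_CONST 6    → [2, -2, 6]
BINARY_SUBTRACT → [2, -8]
UNARY_NEGATIVE  → [2, 8]
BINARY_SUBTRACT → [-6]

-6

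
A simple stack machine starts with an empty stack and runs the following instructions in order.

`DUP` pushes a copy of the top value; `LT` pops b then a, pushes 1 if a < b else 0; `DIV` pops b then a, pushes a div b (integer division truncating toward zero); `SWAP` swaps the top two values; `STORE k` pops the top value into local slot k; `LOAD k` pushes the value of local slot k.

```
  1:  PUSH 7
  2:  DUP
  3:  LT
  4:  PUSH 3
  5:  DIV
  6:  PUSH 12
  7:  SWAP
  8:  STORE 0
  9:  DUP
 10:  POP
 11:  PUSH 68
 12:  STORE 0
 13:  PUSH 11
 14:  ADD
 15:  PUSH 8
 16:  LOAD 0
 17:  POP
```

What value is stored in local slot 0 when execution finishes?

PUSH 7  -> [7]
DUP     -> [7, 7]
LT      -> [0]
PUSH 3  -> [0, 3]
DIV     -> [0]
PUSH 12 -> [0, 12]
SWAP    -> [12, 0]
STORE 0 -> [12]
DUP     -> [12, 12]
POP     -> [12]
PUSH 68 -> [12, 68]
STORE 0 -> [12]
PUSH 11 -> [12, 11]
ADD     -> [23]
PUSH 8  -> [23, 8]
LOAD 0  -> [23, 8, 68]
POP     -> [23, 8]

68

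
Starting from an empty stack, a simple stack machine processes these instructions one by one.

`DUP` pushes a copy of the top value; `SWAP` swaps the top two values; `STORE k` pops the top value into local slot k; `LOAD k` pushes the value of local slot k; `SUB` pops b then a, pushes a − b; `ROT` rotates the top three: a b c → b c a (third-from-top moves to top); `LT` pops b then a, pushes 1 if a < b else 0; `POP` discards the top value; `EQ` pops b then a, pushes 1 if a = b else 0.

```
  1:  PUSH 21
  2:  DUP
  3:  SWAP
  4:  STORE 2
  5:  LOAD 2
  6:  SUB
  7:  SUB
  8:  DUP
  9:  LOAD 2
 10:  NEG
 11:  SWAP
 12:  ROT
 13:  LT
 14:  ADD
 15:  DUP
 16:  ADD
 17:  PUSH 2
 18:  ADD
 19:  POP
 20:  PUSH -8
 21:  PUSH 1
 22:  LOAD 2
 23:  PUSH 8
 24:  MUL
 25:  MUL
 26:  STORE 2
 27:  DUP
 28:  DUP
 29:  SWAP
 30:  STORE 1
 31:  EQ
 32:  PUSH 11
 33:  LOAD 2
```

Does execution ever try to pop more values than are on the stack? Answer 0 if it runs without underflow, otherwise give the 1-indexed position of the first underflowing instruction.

7

PUSH 21 : [21]
DUP     : [21, 21]
SWAP    : [21, 21]
STORE 2 : [21]
LOAD 2  : [21, 21]
SUB     : [0]
SUB  — needs 2 operands, stack has 1 → underflow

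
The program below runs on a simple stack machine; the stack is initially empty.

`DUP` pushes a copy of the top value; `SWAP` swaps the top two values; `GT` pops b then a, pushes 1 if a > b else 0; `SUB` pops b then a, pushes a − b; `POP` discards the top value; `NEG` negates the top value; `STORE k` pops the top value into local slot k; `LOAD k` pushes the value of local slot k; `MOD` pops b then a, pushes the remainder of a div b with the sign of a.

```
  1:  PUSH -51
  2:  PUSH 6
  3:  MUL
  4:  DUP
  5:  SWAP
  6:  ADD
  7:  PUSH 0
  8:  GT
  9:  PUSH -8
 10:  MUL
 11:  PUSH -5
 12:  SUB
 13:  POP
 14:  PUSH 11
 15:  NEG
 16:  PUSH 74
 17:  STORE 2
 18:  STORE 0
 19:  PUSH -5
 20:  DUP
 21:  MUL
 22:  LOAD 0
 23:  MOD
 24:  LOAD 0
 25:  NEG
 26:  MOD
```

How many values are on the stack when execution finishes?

PUSH -51 -> -51
PUSH 6   -> -51 6
MUL      -> -306
DUP      -> -306 -306
SWAP     -> -306 -306
ADD      -> -612
PUSH 0   -> -612 0
GT       -> 0
PUSH -8  -> 0 -8
MUL      -> 0
PUSH -5  -> 0 -5
SUB      -> 5
POP      -> (empty)
PUSH 11  -> 11
NEG      -> -11
PUSH 74  -> -11 74
STORE 2  -> -11
STORE 0  -> (empty)
PUSH -5  -> -5
DUP      -> -5 -5
MUL      -> 25
LOAD 0   -> 25 -11
MOD      -> 3
LOAD 0   -> 3 -11
NEG      -> 3 11
MOD      -> 3

1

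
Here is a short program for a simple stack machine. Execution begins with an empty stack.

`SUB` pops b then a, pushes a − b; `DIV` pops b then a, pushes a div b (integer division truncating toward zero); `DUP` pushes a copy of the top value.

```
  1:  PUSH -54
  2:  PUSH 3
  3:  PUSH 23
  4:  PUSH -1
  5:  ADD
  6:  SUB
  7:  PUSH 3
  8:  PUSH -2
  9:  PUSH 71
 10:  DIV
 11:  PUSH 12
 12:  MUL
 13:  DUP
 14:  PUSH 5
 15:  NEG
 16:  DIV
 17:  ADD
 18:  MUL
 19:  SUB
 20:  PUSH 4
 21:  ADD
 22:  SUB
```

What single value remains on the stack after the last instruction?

PUSH -54 -> -54
PUSH 3   -> -54 3
PUSH 23  -> -54 3 23
PUSH -1  -> -54 3 23 -1
ADD      -> -54 3 22
SUB      -> -54 -19
PUSH 3   -> -54 -19 3
PUSH -2  -> -54 -19 3 -2
PUSH 71  -> -54 -19 3 -2 71
DIV      -> -54 -19 3 0
PUSH 12  -> -54 -19 3 0 12
MUL      -> -54 -19 3 0
DUP      -> -54 -19 3 0 0
PUSH 5   -> -54 -19 3 0 0 5
NEG      -> -54 -19 3 0 0 -5
DIV      -> -54 -19 3 0 0
ADD      -> -54 -19 3 0
MUL      -> -54 -19 0
SUB      -> -54 -19
PUSH 4   -> -54 -19 4
ADD      -> -54 -15
SUB      -> -39

-39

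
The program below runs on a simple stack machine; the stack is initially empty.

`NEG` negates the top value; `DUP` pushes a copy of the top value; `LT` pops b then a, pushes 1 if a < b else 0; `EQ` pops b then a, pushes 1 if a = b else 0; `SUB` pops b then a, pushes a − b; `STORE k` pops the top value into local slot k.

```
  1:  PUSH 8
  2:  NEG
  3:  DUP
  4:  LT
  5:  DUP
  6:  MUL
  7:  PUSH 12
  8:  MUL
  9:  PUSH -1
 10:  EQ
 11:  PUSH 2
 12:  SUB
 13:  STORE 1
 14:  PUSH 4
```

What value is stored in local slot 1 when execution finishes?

-2

PUSH 8  → [8]
NEG     → [-8]
DUP     → [-8, -8]
LT      → [0]
DUP     → [0, 0]
MUL     → [0]
PUSH 12 → [0, 12]
MUL     → [0]
PUSH -1 → [0, -1]
EQ      → [0]
PUSH 2  → [0, 2]
SUB     → [-2]
STORE 1 → []
PUSH 4  → [4]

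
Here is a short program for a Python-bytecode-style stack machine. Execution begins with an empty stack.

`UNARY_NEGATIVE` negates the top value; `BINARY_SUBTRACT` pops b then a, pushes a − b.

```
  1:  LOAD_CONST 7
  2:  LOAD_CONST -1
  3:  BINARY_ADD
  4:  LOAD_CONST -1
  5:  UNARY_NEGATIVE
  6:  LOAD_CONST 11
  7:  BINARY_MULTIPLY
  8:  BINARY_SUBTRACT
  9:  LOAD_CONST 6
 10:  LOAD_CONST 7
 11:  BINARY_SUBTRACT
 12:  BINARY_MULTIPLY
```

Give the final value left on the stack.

LOAD_CONST 7    → 7
LOAD_CONST -1   → 7 -1
BINARY_ADD      → 6
LOAD_CONST -1   → 6 -1
UNARY_NEGATIVE  → 6 1
LOAD_CONST 11   → 6 1 11
BINARY_MULTIPLY → 6 11
BINARY_SUBTRACT → -5
LOAD_CONST 6    → -5 6
LOAD_CONST 7    → -5 6 7
BINARY_SUBTRACT → -5 -1
BINARY_MULTIPLY → 5

5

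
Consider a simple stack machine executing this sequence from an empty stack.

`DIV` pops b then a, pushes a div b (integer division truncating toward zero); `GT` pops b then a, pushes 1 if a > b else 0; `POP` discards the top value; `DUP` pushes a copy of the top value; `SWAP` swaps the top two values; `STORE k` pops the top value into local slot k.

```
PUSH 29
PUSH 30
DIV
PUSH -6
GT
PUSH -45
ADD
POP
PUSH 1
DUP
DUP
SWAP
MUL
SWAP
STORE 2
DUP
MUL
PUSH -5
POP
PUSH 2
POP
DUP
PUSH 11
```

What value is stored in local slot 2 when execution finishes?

1

PUSH 29  -> 29
PUSH 30  -> 29 30
DIV      -> 0
PUSH -6  -> 0 -6
GT       -> 1
PUSH -45 -> 1 -45
ADD      -> -44
POP      -> (empty)
PUSH 1   -> 1
DUP      -> 1 1
DUP      -> 1 1 1
SWAP     -> 1 1 1
MUL      -> 1 1
SWAP     -> 1 1
STORE 2  -> 1
DUP      -> 1 1
MUL      -> 1
PUSH -5  -> 1 -5
POP      -> 1
PUSH 2   -> 1 2
POP      -> 1
DUP      -> 1 1
PUSH 11  -> 1 1 11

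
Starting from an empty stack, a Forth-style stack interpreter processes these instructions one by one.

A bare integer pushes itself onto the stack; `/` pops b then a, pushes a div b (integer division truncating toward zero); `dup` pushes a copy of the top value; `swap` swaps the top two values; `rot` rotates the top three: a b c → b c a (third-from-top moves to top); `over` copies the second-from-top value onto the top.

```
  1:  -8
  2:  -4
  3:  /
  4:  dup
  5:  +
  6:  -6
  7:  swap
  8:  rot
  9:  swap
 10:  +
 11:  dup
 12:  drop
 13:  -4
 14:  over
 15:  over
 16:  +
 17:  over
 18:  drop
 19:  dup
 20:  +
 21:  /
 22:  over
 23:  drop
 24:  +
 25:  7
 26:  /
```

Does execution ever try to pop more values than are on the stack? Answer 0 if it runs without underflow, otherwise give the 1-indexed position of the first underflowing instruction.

8

-8   -> -8
-4   -> -8 -4
/    -> 2
dup  -> 2 2
+    -> 4
-6   -> 4 -6
swap -> -6 4
rot  — needs 3 operands, stack has 2 → underflow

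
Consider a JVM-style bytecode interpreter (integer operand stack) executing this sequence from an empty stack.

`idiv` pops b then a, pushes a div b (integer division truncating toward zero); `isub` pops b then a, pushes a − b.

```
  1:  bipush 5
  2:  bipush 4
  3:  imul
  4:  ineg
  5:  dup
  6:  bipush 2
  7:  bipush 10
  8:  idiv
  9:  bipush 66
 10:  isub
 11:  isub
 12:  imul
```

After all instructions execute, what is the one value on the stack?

bipush 5  → [5]
bipush 4  → [5, 4]
imul      → [20]
ineg      → [-20]
dup       → [-20, -20]
bipush 2  → [-20, -20, 2]
bipush 10 → [-20, -20, 2, 10]
idiv      → [-20, -20, 0]
bipush 66 → [-20, -20, 0, 66]
isub      → [-20, -20, -66]
isub      → [-20, 46]
imul      → [-920]

-920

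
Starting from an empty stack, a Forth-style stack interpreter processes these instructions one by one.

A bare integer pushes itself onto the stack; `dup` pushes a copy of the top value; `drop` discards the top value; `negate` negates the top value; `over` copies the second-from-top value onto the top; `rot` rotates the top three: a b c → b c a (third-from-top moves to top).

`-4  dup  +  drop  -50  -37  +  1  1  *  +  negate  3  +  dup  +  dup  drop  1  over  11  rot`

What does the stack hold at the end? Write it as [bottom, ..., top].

-4     : -4
dup    : -4 -4
+      : -8
drop   : (empty)
-50    : -50
-37    : -50 -37
+      : -87
1      : -87 1
1      : -87 1 1
*      : -87 1
+      : -86
negate : 86
3      : 86 3
+      : 89
dup    : 89 89
+      : 178
dup    : 178 178
drop   : 178
1      : 178 1
over   : 178 1 178
11     : 178 1 178 11
rot    : 178 178 11 1

[178, 178, 11, 1]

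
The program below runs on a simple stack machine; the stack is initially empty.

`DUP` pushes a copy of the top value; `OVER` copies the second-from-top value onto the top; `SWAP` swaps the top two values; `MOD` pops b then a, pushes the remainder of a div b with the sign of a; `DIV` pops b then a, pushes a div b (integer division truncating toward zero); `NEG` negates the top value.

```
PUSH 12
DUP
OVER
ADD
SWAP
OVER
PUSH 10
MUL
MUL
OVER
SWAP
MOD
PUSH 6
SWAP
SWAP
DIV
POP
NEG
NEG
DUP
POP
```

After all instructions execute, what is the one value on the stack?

PUSH 12  [12]
DUP      [12, 12]
OVER     [12, 12, 12]
ADD      [12, 24]
SWAP     [24, 12]
OVER     [24, 12, 24]
PUSH 10  [24, 12, 24, 10]
MUL      [24, 12, 240]
MUL      [24, 2880]
OVER     [24, 2880, 24]
SWAP     [24, 24, 2880]
MOD      [24, 24]
PUSH 6   [24, 24, 6]
SWAP     [24, 6, 24]
SWAP     [24, 24, 6]
DIV      [24, 4]
POP      [24]
NEG      [-24]
NEG      [24]
DUP      [24, 24]
POP      [24]

24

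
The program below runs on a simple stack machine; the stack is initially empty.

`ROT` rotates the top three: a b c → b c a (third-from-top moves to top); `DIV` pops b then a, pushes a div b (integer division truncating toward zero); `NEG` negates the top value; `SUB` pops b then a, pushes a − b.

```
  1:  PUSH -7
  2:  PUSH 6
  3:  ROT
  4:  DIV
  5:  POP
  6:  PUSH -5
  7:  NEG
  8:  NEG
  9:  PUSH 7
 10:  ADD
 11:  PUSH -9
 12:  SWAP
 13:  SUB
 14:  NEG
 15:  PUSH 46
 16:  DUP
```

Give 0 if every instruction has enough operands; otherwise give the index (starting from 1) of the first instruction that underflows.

PUSH -7 : -7
PUSH 6  : -7 6
ROT  — needs 3 operands, stack has 2 → underflow

3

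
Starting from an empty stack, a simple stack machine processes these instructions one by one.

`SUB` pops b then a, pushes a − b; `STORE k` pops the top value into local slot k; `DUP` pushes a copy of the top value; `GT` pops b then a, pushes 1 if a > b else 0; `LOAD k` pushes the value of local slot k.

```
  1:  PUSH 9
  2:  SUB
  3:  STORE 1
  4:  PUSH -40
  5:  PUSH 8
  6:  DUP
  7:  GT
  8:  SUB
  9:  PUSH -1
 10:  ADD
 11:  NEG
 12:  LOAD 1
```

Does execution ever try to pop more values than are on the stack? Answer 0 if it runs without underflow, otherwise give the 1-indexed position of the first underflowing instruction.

2

PUSH 9 → 9
SUB  — needs 2 operands, stack has 1 → underflow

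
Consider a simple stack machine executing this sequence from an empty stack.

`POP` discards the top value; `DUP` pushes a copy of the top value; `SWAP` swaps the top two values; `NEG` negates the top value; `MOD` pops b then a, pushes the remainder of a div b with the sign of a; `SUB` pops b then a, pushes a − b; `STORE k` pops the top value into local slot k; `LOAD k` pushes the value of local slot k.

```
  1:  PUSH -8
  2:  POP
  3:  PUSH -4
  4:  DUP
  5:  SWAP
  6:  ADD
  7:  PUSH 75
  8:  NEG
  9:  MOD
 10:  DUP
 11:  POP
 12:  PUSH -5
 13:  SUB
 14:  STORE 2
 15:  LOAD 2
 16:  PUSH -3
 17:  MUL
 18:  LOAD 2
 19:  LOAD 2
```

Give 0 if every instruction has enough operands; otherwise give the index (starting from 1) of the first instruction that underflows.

0

PUSH -8  -8
POP      (empty)
PUSH -4  -4
DUP      -4 -4
SWAP     -4 -4
ADD      -8
PUSH 75  -8 75
NEG      -8 -75
MOD      -8
DUP      -8 -8
POP      -8
PUSH -5  -8 -5
SUB      -3
STORE 2  (empty)
LOAD 2   -3
PUSH -3  -3 -3
MUL      9
LOAD 2   9 -3
LOAD 2   9 -3 -3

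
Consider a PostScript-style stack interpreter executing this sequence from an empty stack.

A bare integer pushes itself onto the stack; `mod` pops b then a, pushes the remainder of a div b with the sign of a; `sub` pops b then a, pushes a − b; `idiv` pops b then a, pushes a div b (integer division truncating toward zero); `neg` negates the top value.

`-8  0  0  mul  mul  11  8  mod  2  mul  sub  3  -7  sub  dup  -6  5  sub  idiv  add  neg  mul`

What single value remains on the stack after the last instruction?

60

-8   : -8
0    : -8 0
0    : -8 0 0
mul  : -8 0
mul  : 0
11   : 0 11
8    : 0 11 8
mod  : 0 3
2    : 0 3 2
mul  : 0 6
sub  : -6
3    : -6 3
-7   : -6 3 -7
sub  : -6 10
dup  : -6 10 10
-6   : -6 10 10 -6
5    : -6 10 10 -6 5
sub  : -6 10 10 -11
idiv : -6 10 0
add  : -6 10
neg  : -6 -10
mul  : 60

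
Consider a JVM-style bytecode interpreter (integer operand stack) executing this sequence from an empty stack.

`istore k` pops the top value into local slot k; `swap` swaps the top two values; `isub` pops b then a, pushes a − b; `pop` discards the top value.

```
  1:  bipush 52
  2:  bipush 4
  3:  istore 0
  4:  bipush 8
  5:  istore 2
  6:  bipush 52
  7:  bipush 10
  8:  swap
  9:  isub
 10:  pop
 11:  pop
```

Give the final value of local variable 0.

4

bipush 52 : 52
bipush 4  : 52 4
istore 0  : 52
bipush 8  : 52 8
istore 2  : 52
bipush 52 : 52 52
bipush 10 : 52 52 10
swap      : 52 10 52
isub      : 52 -42
pop       : 52
pop       : (empty)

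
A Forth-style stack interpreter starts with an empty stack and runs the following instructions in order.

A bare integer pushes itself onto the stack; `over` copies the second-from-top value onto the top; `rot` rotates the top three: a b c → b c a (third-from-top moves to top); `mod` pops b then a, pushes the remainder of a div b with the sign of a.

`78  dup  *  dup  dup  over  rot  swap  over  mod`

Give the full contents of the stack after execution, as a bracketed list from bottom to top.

78   → [78]
dup  → [78, 78]
*    → [6084]
dup  → [6084, 6084]
dup  → [6084, 6084, 6084]
over → [6084, 6084, 6084, 6084]
rot  → [6084, 6084, 6084, 6084]
swap → [6084, 6084, 6084, 6084]
over → [6084, 6084, 6084, 6084, 6084]
mod  → [6084, 6084, 6084, 0]

[6084, 6084, 6084, 0]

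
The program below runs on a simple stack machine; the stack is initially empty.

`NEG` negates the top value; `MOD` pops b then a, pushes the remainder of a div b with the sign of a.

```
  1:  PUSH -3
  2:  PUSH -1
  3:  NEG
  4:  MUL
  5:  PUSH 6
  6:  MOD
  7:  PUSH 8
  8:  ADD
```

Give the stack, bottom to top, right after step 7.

PUSH -3 → [-3]
PUSH -1 → [-3, -1]
NEG     → [-3, 1]
MUL     → [-3]
PUSH 6  → [-3, 6]
MOD     → [-3]
PUSH 8  → [-3, 8]

[-3, 8]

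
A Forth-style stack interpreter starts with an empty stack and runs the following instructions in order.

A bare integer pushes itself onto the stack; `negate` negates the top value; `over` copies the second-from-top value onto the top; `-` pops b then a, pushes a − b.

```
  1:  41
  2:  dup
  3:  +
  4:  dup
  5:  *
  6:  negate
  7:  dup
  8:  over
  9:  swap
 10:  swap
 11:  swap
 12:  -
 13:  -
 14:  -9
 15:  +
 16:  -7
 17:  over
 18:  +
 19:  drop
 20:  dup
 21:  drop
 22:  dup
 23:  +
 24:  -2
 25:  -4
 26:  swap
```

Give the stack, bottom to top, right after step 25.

41      41
dup     41 41
+       82
dup     82 82
*       6724
negate  -6724
dup     -6724 -6724
over    -6724 -6724 -6724
swap    -6724 -6724 -6724
swap    -6724 -6724 -6724
swap    -6724 -6724 -6724
-       -6724 0
-       -6724
-9      -6724 -9
+       -6733
-7      -6733 -7
over    -6733 -7 -6733
+       -6733 -6740
drop    -6733
dup     -6733 -6733
drop    -6733
dup     -6733 -6733
+       -13466
-2      -13466 -2
-4      -13466 -2 -4

[-13466, -2, -4]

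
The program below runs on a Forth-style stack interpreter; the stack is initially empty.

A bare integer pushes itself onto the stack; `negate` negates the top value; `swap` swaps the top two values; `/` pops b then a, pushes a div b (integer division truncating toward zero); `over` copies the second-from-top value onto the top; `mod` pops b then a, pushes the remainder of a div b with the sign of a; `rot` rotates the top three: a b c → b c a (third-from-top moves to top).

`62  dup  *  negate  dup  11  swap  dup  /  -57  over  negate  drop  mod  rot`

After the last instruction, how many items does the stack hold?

3

62     : [62]
dup    : [62, 62]
*      : [3844]
negate : [-3844]
dup    : [-3844, -3844]
11     : [-3844, -3844, 11]
swap   : [-3844, 11, -3844]
dup    : [-3844, 11, -3844, -3844]
/      : [-3844, 11, 1]
-57    : [-3844, 11, 1, -57]
over   : [-3844, 11, 1, -57, 1]
negate : [-3844, 11, 1, -57, -1]
drop   : [-3844, 11, 1, -57]
mod    : [-3844, 11, 1]
rot    : [11, 1, -3844]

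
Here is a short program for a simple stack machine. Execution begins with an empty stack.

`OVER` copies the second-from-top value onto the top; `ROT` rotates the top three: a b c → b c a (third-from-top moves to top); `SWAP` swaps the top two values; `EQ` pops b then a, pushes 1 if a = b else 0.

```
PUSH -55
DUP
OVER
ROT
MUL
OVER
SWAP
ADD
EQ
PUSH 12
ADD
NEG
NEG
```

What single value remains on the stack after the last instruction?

12

PUSH -55 → [-55]
DUP      → [-55, -55]
OVER     → [-55, -55, -55]
ROT      → [-55, -55, -55]
MUL      → [-55, 3025]
OVER     → [-55, 3025, -55]
SWAP     → [-55, -55, 3025]
ADD      → [-55, 2970]
EQ       → [0]
PUSH 12  → [0, 12]
ADD      → [12]
NEG      → [-12]
NEG      → [12]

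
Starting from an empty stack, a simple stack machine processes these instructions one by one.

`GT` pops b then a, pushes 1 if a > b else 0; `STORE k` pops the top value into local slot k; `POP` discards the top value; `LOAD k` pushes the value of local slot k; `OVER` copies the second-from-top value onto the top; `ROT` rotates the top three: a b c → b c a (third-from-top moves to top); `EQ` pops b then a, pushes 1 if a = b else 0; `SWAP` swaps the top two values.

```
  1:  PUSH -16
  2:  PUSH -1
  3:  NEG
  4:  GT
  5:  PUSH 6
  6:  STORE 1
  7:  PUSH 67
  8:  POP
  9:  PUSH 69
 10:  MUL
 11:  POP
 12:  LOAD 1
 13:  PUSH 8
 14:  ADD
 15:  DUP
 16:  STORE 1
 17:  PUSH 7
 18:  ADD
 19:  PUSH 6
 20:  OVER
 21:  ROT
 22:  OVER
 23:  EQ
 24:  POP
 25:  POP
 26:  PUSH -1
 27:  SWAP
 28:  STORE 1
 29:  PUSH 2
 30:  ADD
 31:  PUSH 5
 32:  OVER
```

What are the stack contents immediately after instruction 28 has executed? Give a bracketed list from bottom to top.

[-1]

PUSH -16  -16
PUSH -1   -16 -1
NEG       -16 1
GT        0
PUSH 6    0 6
STORE 1   0
PUSH 67   0 67
POP       0
PUSH 69   0 69
MUL       0
POP       (empty)
LOAD 1    6
PUSH 8    6 8
ADD       14
DUP       14 14
STORE 1   14
PUSH 7    14 7
ADD       21
PUSH 6    21 6
OVER      21 6 21
ROT       6 21 21
OVER      6 21 21 21
EQ        6 21 1
POP       6 21
POP       6
PUSH -1   6 -1
SWAP      -1 6
STORE 1   -1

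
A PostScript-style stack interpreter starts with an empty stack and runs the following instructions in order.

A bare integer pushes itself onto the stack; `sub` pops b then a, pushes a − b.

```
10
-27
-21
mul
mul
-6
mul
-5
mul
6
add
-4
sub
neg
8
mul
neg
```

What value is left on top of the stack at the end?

1360880

10   10
-27  10 -27
-21  10 -27 -21
mul  10 567
mul  5670
-6   5670 -6
mul  -34020
-5   -34020 -5
mul  170100
6    170100 6
add  170106
-4   170106 -4
sub  170110
neg  -170110
8    -170110 8
mul  -1360880
neg  1360880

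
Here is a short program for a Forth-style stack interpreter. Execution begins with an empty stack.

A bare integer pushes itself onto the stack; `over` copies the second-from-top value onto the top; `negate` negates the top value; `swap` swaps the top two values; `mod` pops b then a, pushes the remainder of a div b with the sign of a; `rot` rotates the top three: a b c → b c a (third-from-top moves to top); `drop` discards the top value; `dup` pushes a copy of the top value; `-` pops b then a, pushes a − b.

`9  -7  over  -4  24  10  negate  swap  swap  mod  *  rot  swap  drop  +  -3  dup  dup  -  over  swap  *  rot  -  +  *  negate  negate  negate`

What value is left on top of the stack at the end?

45

9      -> [9]
-7     -> [9, -7]
over   -> [9, -7, 9]
-4     -> [9, -7, 9, -4]
24     -> [9, -7, 9, -4, 24]
10     -> [9, -7, 9, -4, 24, 10]
negate -> [9, -7, 9, -4, 24, -10]
swap   -> [9, -7, 9, -4, -10, 24]
swap   -> [9, -7, 9, -4, 24, -10]
mod    -> [9, -7, 9, -4, 4]
*      -> [9, -7, 9, -16]
rot    -> [9, 9, -16, -7]
swap   -> [9, 9, -7, -16]
drop   -> [9, 9, -7]
+      -> [9, 2]
-3     -> [9, 2, -3]
dup    -> [9, 2, -3, -3]
dup    -> [9, 2, -3, -3, -3]
-      -> [9, 2, -3, 0]
over   -> [9, 2, -3, 0, -3]
swap   -> [9, 2, -3, -3, 0]
*      -> [9, 2, -3, 0]
rot    -> [9, -3, 0, 2]
-      -> [9, -3, -2]
+      -> [9, -5]
*      -> [-45]
negate -> [45]
negate -> [-45]
negate -> [45]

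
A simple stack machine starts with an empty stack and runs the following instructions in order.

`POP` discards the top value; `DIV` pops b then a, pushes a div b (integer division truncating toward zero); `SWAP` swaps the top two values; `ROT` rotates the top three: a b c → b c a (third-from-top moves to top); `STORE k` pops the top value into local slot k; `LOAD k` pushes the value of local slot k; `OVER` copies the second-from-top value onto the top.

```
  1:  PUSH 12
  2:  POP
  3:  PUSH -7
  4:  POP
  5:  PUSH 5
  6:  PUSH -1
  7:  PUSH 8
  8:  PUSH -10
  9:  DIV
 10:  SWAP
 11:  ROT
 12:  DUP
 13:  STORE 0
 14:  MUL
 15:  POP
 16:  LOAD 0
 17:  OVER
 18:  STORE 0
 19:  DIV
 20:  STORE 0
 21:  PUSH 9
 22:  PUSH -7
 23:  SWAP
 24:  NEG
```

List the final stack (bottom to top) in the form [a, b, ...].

PUSH 12  : [12]
POP      : []
PUSH -7  : [-7]
POP      : []
PUSH 5   : [5]
PUSH -1  : [5, -1]
PUSH 8   : [5, -1, 8]
PUSH -10 : [5, -1, 8, -10]
DIV      : [5, -1, 0]
SWAP     : [5, 0, -1]
ROT      : [0, -1, 5]
DUP      : [0, -1, 5, 5]
STORE 0  : [0, -1, 5]
MUL      : [0, -5]
POP      : [0]
LOAD 0   : [0, 5]
OVER     : [0, 5, 0]
STORE 0  : [0, 5]
DIV      : [0]
STORE 0  : []
PUSH 9   : [9]
PUSH -7  : [9, -7]
SWAP     : [-7, 9]
NEG      : [-7, -9]

[-7, -9]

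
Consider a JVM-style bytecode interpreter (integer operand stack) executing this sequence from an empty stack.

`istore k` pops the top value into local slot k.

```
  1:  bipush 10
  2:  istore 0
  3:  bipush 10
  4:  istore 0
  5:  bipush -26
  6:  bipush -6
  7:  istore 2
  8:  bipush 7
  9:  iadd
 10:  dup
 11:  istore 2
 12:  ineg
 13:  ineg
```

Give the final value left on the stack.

-19

bipush 10   10
istore 0    (empty)
bipush 10   10
istore 0    (empty)
bipush -26  -26
bipush -6   -26 -6
istore 2    -26
bipush 7    -26 7
iadd        -19
dup         -19 -19
istore 2    -19
ineg        19
ineg        -19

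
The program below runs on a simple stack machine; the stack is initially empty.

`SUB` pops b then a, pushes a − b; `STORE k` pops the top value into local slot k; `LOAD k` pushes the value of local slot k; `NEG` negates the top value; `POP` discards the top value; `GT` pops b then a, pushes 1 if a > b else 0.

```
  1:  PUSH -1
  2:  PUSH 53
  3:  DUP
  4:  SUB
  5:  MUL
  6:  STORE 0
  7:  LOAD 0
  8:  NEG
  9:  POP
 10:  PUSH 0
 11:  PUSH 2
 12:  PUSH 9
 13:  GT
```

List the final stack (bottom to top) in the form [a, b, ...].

PUSH -1  [-1]
PUSH 53  [-1, 53]
DUP      [-1, 53, 53]
SUB      [-1, 0]
MUL      [0]
STORE 0  []
LOAD 0   [0]
NEG      [0]
POP      []
PUSH 0   [0]
PUSH 2   [0, 2]
PUSH 9   [0, 2, 9]
GT       [0, 0]

[0, 0]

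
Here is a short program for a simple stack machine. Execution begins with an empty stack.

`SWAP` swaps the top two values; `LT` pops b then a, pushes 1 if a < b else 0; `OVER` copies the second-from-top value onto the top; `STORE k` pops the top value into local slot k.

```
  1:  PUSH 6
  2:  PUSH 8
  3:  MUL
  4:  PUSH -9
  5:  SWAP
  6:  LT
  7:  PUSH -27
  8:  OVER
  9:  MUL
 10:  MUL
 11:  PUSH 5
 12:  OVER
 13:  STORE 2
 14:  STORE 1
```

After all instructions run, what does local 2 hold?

-27

PUSH 6   -> 6
PUSH 8   -> 6 8
MUL      -> 48
PUSH -9  -> 48 -9
SWAP     -> -9 48
LT       -> 1
PUSH -27 -> 1 -27
OVER     -> 1 -27 1
MUL      -> 1 -27
MUL      -> -27
PUSH 5   -> -27 5
OVER     -> -27 5 -27
STORE 2  -> -27 5
STORE 1  -> -27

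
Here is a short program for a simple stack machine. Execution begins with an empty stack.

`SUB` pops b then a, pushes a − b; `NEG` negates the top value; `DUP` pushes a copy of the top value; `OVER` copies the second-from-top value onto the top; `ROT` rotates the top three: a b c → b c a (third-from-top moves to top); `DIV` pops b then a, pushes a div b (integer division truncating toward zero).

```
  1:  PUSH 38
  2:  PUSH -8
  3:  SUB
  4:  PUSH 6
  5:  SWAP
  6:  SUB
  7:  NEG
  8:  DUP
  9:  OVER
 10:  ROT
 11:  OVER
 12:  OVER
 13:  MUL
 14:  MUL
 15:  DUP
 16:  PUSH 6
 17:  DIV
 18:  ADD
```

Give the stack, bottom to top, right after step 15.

[40, 40, 64000, 64000]

PUSH 38 → [38]
PUSH -8 → [38, -8]
SUB     → [46]
PUSH 6  → [46, 6]
SWAP    → [6, 46]
SUB     → [-40]
NEG     → [40]
DUP     → [40, 40]
OVER    → [40, 40, 40]
ROT     → [40, 40, 40]
OVER    → [40, 40, 40, 40]
OVER    → [40, 40, 40, 40, 40]
MUL     → [40, 40, 40, 1600]
MUL     → [40, 40, 64000]
DUP     → [40, 40, 64000, 64000]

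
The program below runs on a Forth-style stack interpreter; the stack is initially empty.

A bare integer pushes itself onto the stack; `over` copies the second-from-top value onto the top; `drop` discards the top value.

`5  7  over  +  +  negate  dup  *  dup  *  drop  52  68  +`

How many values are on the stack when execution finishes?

5       [5]
7       [5, 7]
over    [5, 7, 5]
+       [5, 12]
+       [17]
negate  [-17]
dup     [-17, -17]
*       [289]
dup     [289, 289]
*       [83521]
drop    []
52      [52]
68      [52, 68]
+       [120]

1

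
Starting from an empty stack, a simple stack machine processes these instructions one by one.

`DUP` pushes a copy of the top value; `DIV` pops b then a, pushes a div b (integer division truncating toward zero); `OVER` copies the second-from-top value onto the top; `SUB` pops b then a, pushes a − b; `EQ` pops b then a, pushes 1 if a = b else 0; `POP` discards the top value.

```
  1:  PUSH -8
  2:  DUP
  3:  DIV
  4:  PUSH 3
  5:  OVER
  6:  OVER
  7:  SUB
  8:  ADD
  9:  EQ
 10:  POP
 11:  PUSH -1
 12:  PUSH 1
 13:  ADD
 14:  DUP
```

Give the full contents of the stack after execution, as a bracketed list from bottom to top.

PUSH -8 → -8
DUP     → -8 -8
DIV     → 1
PUSH 3  → 1 3
OVER    → 1 3 1
OVER    → 1 3 1 3
SUB     → 1 3 -2
ADD     → 1 1
EQ      → 1
POP     → (empty)
PUSH -1 → -1
PUSH 1  → -1 1
ADD     → 0
DUP     → 0 0

[0, 0]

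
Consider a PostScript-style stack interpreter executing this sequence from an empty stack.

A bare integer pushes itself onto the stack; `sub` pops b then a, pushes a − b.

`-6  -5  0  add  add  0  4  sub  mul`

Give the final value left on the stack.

-6   -6
-5   -6 -5
0    -6 -5 0
add  -6 -5
add  -11
0    -11 0
4    -11 0 4
sub  -11 -4
mul  44

44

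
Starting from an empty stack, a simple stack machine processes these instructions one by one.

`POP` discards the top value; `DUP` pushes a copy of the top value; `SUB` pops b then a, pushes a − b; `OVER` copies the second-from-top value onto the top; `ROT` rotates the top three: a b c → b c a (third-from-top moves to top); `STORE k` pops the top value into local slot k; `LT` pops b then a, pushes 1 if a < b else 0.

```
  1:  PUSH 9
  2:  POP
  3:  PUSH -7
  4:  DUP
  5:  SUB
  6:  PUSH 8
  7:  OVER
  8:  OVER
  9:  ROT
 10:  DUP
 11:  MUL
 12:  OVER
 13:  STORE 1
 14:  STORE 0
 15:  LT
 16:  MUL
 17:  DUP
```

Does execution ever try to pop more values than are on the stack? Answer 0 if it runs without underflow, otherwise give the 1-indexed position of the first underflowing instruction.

0

PUSH 9  -> [9]
POP     -> []
PUSH -7 -> [-7]
DUP     -> [-7, -7]
SUB     -> [0]
PUSH 8  -> [0, 8]
OVER    -> [0, 8, 0]
OVER    -> [0, 8, 0, 8]
ROT     -> [0, 0, 8, 8]
DUP     -> [0, 0, 8, 8, 8]
MUL     -> [0, 0, 8, 64]
OVER    -> [0, 0, 8, 64, 8]
STORE 1 -> [0, 0, 8, 64]
STORE 0 -> [0, 0, 8]
LT      -> [0, 1]
MUL     -> [0]
DUP     -> [0, 0]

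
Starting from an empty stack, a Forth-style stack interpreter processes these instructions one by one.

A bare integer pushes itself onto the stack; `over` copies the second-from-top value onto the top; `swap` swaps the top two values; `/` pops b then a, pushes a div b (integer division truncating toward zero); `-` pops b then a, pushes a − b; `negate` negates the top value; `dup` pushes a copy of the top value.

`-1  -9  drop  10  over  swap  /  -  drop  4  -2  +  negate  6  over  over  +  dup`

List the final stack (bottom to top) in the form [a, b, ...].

[-2, 6, 4, 4]

-1     → [-1]
-9     → [-1, -9]
drop   → [-1]
10     → [-1, 10]
over   → [-1, 10, -1]
swap   → [-1, -1, 10]
/      → [-1, 0]
-      → [-1]
drop   → []
4      → [4]
-2     → [4, -2]
+      → [2]
negate → [-2]
6      → [-2, 6]
over   → [-2, 6, -2]
over   → [-2, 6, -2, 6]
+      → [-2, 6, 4]
dup    → [-2, 6, 4, 4]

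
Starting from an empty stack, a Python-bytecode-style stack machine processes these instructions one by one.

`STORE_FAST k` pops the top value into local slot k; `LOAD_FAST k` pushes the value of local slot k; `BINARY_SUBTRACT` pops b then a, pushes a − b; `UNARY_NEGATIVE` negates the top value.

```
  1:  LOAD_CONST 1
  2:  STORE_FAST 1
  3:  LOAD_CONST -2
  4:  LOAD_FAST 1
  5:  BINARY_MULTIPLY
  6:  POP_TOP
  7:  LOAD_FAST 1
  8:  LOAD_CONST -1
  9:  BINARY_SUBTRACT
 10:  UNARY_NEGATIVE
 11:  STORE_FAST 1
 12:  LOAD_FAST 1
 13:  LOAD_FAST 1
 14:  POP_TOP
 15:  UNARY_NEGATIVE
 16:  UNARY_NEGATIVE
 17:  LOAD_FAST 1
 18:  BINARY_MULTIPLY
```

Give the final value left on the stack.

LOAD_CONST 1    → [1]
STORE_FAST 1    → []
LOAD_CONST -2   → [-2]
LOAD_FAST 1     → [-2, 1]
BINARY_MULTIPLY → [-2]
POP_TOP         → []
LOAD_FAST 1     → [1]
LOAD_CONST -1   → [1, -1]
BINARY_SUBTRACT → [2]
UNARY_NEGATIVE  → [-2]
STORE_FAST 1    → []
LOAD_FAST 1     → [-2]
LOAD_FAST 1     → [-2, -2]
POP_TOP         → [-2]
UNARY_NEGATIVE  → [2]
UNARY_NEGATIVE  → [-2]
LOAD_FAST 1     → [-2, -2]
BINARY_MULTIPLY → [4]

4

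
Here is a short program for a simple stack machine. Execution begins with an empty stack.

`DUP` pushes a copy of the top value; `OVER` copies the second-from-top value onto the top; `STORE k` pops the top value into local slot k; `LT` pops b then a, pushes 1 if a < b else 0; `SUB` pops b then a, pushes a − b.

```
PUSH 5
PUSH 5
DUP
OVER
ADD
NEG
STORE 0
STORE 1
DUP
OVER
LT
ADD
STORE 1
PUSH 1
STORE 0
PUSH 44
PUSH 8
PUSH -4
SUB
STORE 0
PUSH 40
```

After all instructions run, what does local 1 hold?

5

PUSH 5   5
PUSH 5   5 5
DUP      5 5 5
OVER     5 5 5 5
ADD      5 5 10
NEG      5 5 -10
STORE 0  5 5
STORE 1  5
DUP      5 5
OVER     5 5 5
LT       5 0
ADD      5
STORE 1  (empty)
PUSH 1   1
STORE 0  (empty)
PUSH 44  44
PUSH 8   44 8
PUSH -4  44 8 -4
SUB      44 12
STORE 0  44
PUSH 40  44 40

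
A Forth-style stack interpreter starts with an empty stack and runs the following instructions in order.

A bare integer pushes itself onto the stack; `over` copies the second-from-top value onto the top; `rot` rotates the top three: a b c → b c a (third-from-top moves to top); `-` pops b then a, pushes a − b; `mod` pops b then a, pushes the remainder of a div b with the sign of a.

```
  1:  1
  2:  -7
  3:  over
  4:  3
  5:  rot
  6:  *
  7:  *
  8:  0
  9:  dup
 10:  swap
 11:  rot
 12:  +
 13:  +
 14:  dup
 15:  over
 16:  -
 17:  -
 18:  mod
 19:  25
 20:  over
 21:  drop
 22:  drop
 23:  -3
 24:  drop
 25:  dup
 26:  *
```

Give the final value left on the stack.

1

1    -> [1]
-7   -> [1, -7]
over -> [1, -7, 1]
3    -> [1, -7, 1, 3]
rot  -> [1, 1, 3, -7]
*    -> [1, 1, -21]
*    -> [1, -21]
0    -> [1, -21, 0]
dup  -> [1, -21, 0, 0]
swap -> [1, -21, 0, 0]
rot  -> [1, 0, 0, -21]
+    -> [1, 0, -21]
+    -> [1, -21]
dup  -> [1, -21, -21]
over -> [1, -21, -21, -21]
-    -> [1, -21, 0]
-    -> [1, -21]
mod  -> [1]
25   -> [1, 25]
over -> [1, 25, 1]
drop -> [1, 25]
drop -> [1]
-3   -> [1, -3]
drop -> [1]
dup  -> [1, 1]
*    -> [1]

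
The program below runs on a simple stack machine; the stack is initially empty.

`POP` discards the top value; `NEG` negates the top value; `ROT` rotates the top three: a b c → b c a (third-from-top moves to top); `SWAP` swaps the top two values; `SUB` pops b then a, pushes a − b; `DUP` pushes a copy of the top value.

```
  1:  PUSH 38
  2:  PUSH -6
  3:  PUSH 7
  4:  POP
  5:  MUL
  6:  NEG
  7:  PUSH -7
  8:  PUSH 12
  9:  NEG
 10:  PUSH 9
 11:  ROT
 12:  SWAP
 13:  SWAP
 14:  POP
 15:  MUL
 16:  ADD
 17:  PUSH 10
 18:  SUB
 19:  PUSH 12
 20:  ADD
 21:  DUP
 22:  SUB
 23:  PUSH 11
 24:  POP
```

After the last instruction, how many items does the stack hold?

1

PUSH 38 : [38]
PUSH -6 : [38, -6]
PUSH 7  : [38, -6, 7]
POP     : [38, -6]
MUL     : [-228]
NEG     : [228]
PUSH -7 : [228, -7]
PUSH 12 : [228, -7, 12]
NEG     : [228, -7, -12]
PUSH 9  : [228, -7, -12, 9]
ROT     : [228, -12, 9, -7]
SWAP    : [228, -12, -7, 9]
SWAP    : [228, -12, 9, -7]
POP     : [228, -12, 9]
MUL     : [228, -108]
ADD     : [120]
PUSH 10 : [120, 10]
SUB     : [110]
PUSH 12 : [110, 12]
ADD     : [122]
DUP     : [122, 122]
SUB     : [0]
PUSH 11 : [0, 11]
POP     : [0]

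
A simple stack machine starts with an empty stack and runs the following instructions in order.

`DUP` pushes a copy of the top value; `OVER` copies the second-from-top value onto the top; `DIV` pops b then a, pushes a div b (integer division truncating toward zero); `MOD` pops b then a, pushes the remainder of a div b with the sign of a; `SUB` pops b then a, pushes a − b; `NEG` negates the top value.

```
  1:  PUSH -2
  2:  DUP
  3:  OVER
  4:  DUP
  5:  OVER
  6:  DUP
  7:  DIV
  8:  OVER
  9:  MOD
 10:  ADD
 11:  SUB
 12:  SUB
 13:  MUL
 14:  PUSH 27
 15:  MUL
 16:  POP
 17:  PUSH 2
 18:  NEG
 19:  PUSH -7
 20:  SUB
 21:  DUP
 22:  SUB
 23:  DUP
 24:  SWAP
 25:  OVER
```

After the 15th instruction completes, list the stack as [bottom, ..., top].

PUSH -2 : [-2]
DUP     : [-2, -2]
OVER    : [-2, -2, -2]
DUP     : [-2, -2, -2, -2]
OVER    : [-2, -2, -2, -2, -2]
DUP     : [-2, -2, -2, -2, -2, -2]
DIV     : [-2, -2, -2, -2, 1]
OVER    : [-2, -2, -2, -2, 1, -2]
MOD     : [-2, -2, -2, -2, 1]
ADD     : [-2, -2, -2, -1]
SUB     : [-2, -2, -1]
SUB     : [-2, -1]
MUL     : [2]
PUSH 27 : [2, 27]
MUL     : [54]

[54]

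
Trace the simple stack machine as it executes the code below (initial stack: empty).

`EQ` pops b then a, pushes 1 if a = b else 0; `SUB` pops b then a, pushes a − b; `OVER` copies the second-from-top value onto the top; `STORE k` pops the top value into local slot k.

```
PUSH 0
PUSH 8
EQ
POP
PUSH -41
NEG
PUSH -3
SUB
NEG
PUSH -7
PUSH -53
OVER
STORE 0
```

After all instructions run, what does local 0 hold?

-7

PUSH 0   → 0
PUSH 8   → 0 8
EQ       → 0
POP      → (empty)
PUSH -41 → -41
NEG      → 41
PUSH -3  → 41 -3
SUB      → 44
NEG      → -44
PUSH -7  → -44 -7
PUSH -53 → -44 -7 -53
OVER     → -44 -7 -53 -7
STORE 0  → -44 -7 -53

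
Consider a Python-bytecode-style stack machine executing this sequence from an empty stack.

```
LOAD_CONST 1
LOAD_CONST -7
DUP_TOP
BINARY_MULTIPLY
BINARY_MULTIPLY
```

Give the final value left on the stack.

49

LOAD_CONST 1    → [1]
LOAD_CONST -7   → [1, -7]
DUP_TOP         → [1, -7, -7]
BINARY_MULTIPLY → [1, 49]
BINARY_MULTIPLY → [49]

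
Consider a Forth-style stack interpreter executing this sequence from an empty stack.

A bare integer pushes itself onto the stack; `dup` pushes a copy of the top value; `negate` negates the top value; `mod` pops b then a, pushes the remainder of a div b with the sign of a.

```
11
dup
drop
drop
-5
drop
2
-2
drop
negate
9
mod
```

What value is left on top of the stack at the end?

-2

11     -> 11
dup    -> 11 11
drop   -> 11
drop   -> (empty)
-5     -> -5
drop   -> (empty)
2      -> 2
-2     -> 2 -2
drop   -> 2
negate -> -2
9      -> -2 9
mod    -> -2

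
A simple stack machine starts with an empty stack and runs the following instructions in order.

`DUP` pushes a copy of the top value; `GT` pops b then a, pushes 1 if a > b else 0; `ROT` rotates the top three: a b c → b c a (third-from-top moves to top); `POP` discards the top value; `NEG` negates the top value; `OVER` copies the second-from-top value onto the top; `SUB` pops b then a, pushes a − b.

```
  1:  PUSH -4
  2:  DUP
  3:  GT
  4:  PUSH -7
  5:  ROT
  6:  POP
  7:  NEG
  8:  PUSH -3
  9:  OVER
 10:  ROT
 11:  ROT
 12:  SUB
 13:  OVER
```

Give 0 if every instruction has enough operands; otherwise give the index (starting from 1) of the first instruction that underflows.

5

PUSH -4 → [-4]
DUP     → [-4, -4]
GT      → [0]
PUSH -7 → [0, -7]
ROT  — needs 3 operands, stack has 2 → underflow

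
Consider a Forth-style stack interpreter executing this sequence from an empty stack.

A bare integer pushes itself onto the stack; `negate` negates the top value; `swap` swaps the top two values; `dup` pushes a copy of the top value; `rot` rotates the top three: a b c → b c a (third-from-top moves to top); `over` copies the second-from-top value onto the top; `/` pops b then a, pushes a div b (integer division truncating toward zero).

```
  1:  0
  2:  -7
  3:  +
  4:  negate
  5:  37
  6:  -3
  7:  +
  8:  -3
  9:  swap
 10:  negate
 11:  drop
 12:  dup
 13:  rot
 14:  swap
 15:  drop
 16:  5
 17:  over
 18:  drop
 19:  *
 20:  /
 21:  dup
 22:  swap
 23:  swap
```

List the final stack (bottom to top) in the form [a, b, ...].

[0, 0]

0      → [0]
-7     → [0, -7]
+      → [-7]
negate → [7]
37     → [7, 37]
-3     → [7, 37, -3]
+      → [7, 34]
-3     → [7, 34, -3]
swap   → [7, -3, 34]
negate → [7, -3, -34]
drop   → [7, -3]
dup    → [7, -3, -3]
rot    → [-3, -3, 7]
swap   → [-3, 7, -3]
drop   → [-3, 7]
5      → [-3, 7, 5]
over   → [-3, 7, 5, 7]
drop   → [-3, 7, 5]
*      → [-3, 35]
/      → [0]
dup    → [0, 0]
swap   → [0, 0]
swap   → [0, 0]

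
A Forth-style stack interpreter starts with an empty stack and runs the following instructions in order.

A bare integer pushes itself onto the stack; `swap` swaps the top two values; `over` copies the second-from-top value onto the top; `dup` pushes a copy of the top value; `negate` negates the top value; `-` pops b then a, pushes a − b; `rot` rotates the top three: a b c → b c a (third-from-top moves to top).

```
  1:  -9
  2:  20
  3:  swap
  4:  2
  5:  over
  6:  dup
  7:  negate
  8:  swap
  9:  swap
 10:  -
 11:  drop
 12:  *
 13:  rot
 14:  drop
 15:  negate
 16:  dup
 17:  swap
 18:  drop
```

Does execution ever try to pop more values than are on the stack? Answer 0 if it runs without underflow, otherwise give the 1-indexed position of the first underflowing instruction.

13

-9      -9
20      -9 20
swap    20 -9
2       20 -9 2
over    20 -9 2 -9
dup     20 -9 2 -9 -9
negate  20 -9 2 -9 9
swap    20 -9 2 9 -9
swap    20 -9 2 -9 9
-       20 -9 2 -18
drop    20 -9 2
*       20 -18
rot  — needs 3 operands, stack has 2 → underflow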